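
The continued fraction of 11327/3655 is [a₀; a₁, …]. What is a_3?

11327 = 3·3655 + 362   →  a_0 = 3
3655 = 10·362 + 35   →  a_1 = 10
362 = 10·35 + 12   →  a_2 = 10
35 = 2·12 + 11   →  a_3 = 2

2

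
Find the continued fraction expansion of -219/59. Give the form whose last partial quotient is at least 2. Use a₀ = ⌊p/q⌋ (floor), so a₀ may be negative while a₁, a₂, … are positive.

[-4; 3, 2, 8]

-219 = -4*59 + 17
59 = 3*17 + 8
17 = 2*8 + 1
8 = 8*1 + 0  (stop)
So -219/59 = [-4; 3, 2, 8].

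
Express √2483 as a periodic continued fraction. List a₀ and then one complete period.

a₀ = ⌊√2483⌋ = 49.

[49; 1, 4, 1, 6, 1, 4, 1, 98]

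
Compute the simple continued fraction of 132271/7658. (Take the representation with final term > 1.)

132271 = 17·7658 + 2085
7658 = 3·2085 + 1403
2085 = 1·1403 + 682
1403 = 2·682 + 39
682 = 17·39 + 19
39 = 2·19 + 1
19 = 19·1 + 0  (stop)
So 132271/7658 = [17; 3, 1, 2, 17, 2, 19].

[17; 3, 1, 2, 17, 2, 19]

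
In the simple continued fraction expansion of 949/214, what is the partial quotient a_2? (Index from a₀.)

3

949 = 4·214 + 93   →  a_0 = 4
214 = 2·93 + 28   →  a_1 = 2
93 = 3·28 + 9   →  a_2 = 3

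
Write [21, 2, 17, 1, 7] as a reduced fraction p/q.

Using pₖ = aₖpₖ₋₁ + pₖ₋₂ and qₖ = aₖqₖ₋₁ + qₖ₋₂:
  k=0: a=21, p=21, q=1
  k=1: a=2, p=43, q=2
  k=2: a=17, p=752, q=35
  k=3: a=1, p=795, q=37
  k=4: a=7, p=6317, q=294

6317/294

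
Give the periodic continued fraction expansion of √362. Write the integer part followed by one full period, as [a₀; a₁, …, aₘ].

[19; 38]

a₀ = ⌊√362⌋ = 19.
With m₀=0, d₀=1 and mₖ₊₁ = dₖaₖ − mₖ, dₖ₊₁ = (n − mₖ₊₁²)/dₖ, aₖ₊₁ = ⌊(a₀+mₖ₊₁)/dₖ₊₁⌋:
  k=1: m=19, d=1, a=38
d=1 and a=2a₀=38 at k=1, so the next step gives (m, d) = (19, 1) again — its k=1 value — and the period has length 1.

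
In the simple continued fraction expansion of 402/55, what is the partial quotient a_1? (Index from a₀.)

402 = 7·55 + 17   →  a_0 = 7
55 = 3·17 + 4   →  a_1 = 3

3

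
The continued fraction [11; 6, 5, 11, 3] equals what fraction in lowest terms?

Fold from the inside: start with 3/1.
  11 + 1/3 = 34/3
  5 + 3/34 = 173/34
  6 + 34/173 = 1072/173
  11 + 173/1072 = 11965/1072

11965/1072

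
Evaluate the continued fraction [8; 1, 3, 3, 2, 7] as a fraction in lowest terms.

1955/223

Fold from the inside: start with 7/1.
  2 + 1/7 = 15/7
  3 + 7/15 = 52/15
  3 + 15/52 = 171/52
  1 + 52/171 = 223/171
  8 + 171/223 = 1955/223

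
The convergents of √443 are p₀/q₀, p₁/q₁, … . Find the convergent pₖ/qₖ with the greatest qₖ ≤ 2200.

√443 = [21; 21, 42, …] (period length 2).
Convergents:
  p_0/q_0 = 21/1
  p_1/q_1 = 442/21
  p_2/q_2 = 18585/883
  p_3/q_3 = 390727/18564
q_2 = 883 ≤ 2200 < 18564 = q_3, so the answer is 18585/883.

18585/883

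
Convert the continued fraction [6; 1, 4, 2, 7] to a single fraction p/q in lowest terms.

Fold from the inside: start with 7/1.
  2 + 1/7 = 15/7
  4 + 7/15 = 67/15
  1 + 15/67 = 82/67
  6 + 67/82 = 559/82

559/82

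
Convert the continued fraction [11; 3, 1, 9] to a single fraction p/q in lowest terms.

439/39

Fold from the inside: start with 9/1.
  1 + 1/9 = 10/9
  3 + 9/10 = 39/10
  11 + 10/39 = 439/39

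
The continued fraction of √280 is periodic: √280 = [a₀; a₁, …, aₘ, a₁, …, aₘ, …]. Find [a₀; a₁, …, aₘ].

[16; 1, 2, 1, 2, 1, 32]

a₀ = ⌊√280⌋ = 16.
With m₀=0, d₀=1 and mₖ₊₁ = dₖaₖ − mₖ, dₖ₊₁ = (n − mₖ₊₁²)/dₖ, aₖ₊₁ = ⌊(a₀+mₖ₊₁)/dₖ₊₁⌋:
  k=1: m=16, d=24, a=1
  k=2: m=8, d=9, a=2
  k=3: m=10, d=20, a=1
  k=4: m=10, d=9, a=2
  k=5: m=8, d=24, a=1
  k=6: m=16, d=1, a=32
d=1 and a=2a₀=32 at k=6, so the next step gives (m, d) = (16, 24) again — its k=1 value — and the period has length 6.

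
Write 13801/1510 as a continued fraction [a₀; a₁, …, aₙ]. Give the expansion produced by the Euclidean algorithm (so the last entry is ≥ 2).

13801 = 9·1510 + 211
1510 = 7·211 + 33
211 = 6·33 + 13
33 = 2·13 + 7
13 = 1·7 + 6
7 = 1·6 + 1
6 = 6·1 + 0  (stop)
So 13801/1510 = [9; 7, 6, 2, 1, 1, 6].

[9; 7, 6, 2, 1, 1, 6]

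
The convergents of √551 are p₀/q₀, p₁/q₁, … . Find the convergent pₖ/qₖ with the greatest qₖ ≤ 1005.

8380/357

√551 = [23; 2, 8, 1, 8, 2, 46, …] (period length 6).
Convergents:
  p_0/q_0 = 23/1
  p_1/q_1 = 47/2
  p_2/q_2 = 399/17
  p_3/q_3 = 446/19
  p_4/q_4 = 3967/169
  p_5/q_5 = 8380/357
  p_6/q_6 = 389447/16591
q_5 = 357 ≤ 1005 < 16591 = q_6, so the answer is 8380/357.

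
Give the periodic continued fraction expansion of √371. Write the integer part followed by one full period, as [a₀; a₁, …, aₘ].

[19; 3, 1, 4, 1, 3, 38]

a₀ = ⌊√371⌋ = 19.
With m₀=0, d₀=1 and mₖ₊₁ = dₖaₖ − mₖ, dₖ₊₁ = (n − mₖ₊₁²)/dₖ, aₖ₊₁ = ⌊(a₀+mₖ₊₁)/dₖ₊₁⌋:
  k=1: m=19, d=10, a=3
  k=2: m=11, d=25, a=1
  k=3: m=14, d=7, a=4
  k=4: m=14, d=25, a=1
  k=5: m=11, d=10, a=3
  k=6: m=19, d=1, a=38
d=1 and a=2a₀=38 at k=6, so the next step gives (m, d) = (19, 10) again — its k=1 value — and the period has length 6.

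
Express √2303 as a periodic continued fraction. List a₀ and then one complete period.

[47; 1, 94]

a₀ = ⌊√2303⌋ = 47.
With m₀=0, d₀=1 and mₖ₊₁ = dₖaₖ − mₖ, dₖ₊₁ = (n − mₖ₊₁²)/dₖ, aₖ₊₁ = ⌊(a₀+mₖ₊₁)/dₖ₊₁⌋:
  k=1: m=47, d=94, a=1
  k=2: m=47, d=1, a=94
d=1 and a=2a₀=94 at k=2, so the next step gives (m, d) = (47, 94) again — its k=1 value — and the period has length 2.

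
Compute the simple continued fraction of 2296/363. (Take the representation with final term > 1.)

[6; 3, 13, 9]

2296 = 6*363 + 118
363 = 3*118 + 9
118 = 13*9 + 1
9 = 9*1 + 0  (stop)
So 2296/363 = [6; 3, 13, 9].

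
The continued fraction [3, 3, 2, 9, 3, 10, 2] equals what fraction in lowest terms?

Using pₖ = aₖpₖ₋₁ + pₖ₋₂ and qₖ = aₖqₖ₋₁ + qₖ₋₂:
  k=0: a=3, p=3, q=1
  k=1: a=3, p=10, q=3
  k=2: a=2, p=23, q=7
  k=3: a=9, p=217, q=66
  k=4: a=3, p=674, q=205
  k=5: a=10, p=6957, q=2116
  k=6: a=2, p=14588, q=4437

14588/4437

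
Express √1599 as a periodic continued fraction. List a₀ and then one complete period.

a₀ = ⌊√1599⌋ = 39.
With m₀=0, d₀=1 and mₖ₊₁ = dₖaₖ − mₖ, dₖ₊₁ = (n − mₖ₊₁²)/dₖ, aₖ₊₁ = ⌊(a₀+mₖ₊₁)/dₖ₊₁⌋:
  k=1: m=39, d=78, a=1
  k=2: m=39, d=1, a=78
d=1 and a=2a₀=78 at k=2, so the next step gives (m, d) = (39, 78) again — its k=1 value — and the period has length 2.

[39; 1, 78]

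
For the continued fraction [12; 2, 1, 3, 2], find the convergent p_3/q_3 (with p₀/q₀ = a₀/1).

Using pₖ = aₖpₖ₋₁ + pₖ₋₂, qₖ = aₖqₖ₋₁ + qₖ₋₂ (with p₋₁=1, p₋₂=0, q₋₁=0, q₋₂=1):
  k=0: a=12, p=12, q=1
  k=1: a=2, p=25, q=2
  k=2: a=1, p=37, q=3
  k=3: a=3, p=136, q=11

136/11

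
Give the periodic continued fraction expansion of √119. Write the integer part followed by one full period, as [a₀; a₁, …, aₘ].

a₀ = ⌊√119⌋ = 10.
With m₀=0, d₀=1 and mₖ₊₁ = dₖaₖ − mₖ, dₖ₊₁ = (n − mₖ₊₁²)/dₖ, aₖ₊₁ = ⌊(a₀+mₖ₊₁)/dₖ₊₁⌋:
  k=1: m=10, d=19, a=1
  k=2: m=9, d=2, a=9
  k=3: m=9, d=19, a=1
  k=4: m=10, d=1, a=20
d=1 and a=2a₀=20 at k=4, so the next step gives (m, d) = (10, 19) again — its k=1 value — and the period has length 4.

[10; 1, 9, 1, 20]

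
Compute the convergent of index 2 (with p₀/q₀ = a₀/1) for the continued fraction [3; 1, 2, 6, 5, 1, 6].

Using pₖ = aₖpₖ₋₁ + pₖ₋₂, qₖ = aₖqₖ₋₁ + qₖ₋₂ (with p₋₁=1, p₋₂=0, q₋₁=0, q₋₂=1):
  k=0: a=3, p=3, q=1
  k=1: a=1, p=4, q=1
  k=2: a=2, p=11, q=3

11/3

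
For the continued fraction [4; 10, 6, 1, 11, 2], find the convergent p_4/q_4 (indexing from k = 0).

3451/842

Using pₖ = aₖpₖ₋₁ + pₖ₋₂, qₖ = aₖqₖ₋₁ + qₖ₋₂ (with p₋₁=1, p₋₂=0, q₋₁=0, q₋₂=1):
  k=0: a=4, p=4, q=1
  k=1: a=10, p=41, q=10
  k=2: a=6, p=250, q=61
  k=3: a=1, p=291, q=71
  k=4: a=11, p=3451, q=842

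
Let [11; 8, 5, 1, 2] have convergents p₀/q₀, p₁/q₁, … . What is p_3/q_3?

Using pₖ = aₖpₖ₋₁ + pₖ₋₂, qₖ = aₖqₖ₋₁ + qₖ₋₂ (with p₋₁=1, p₋₂=0, q₋₁=0, q₋₂=1):
  k=0: a=11, p=11, q=1
  k=1: a=8, p=89, q=8
  k=2: a=5, p=456, q=41
  k=3: a=1, p=545, q=49

545/49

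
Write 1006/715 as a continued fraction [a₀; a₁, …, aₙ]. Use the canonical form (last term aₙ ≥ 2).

[1; 2, 2, 5, 3, 8]

1006 = 1×715 + 291
715 = 2×291 + 133
291 = 2×133 + 25
133 = 5×25 + 8
25 = 3×8 + 1
8 = 8×1 + 0  (stop)
So 1006/715 = [1; 2, 2, 5, 3, 8].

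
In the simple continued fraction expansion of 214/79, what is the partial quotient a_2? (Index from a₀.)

214 = 2·79 + 56   →  a_0 = 2
79 = 1·56 + 23   →  a_1 = 1
56 = 2·23 + 10   →  a_2 = 2

2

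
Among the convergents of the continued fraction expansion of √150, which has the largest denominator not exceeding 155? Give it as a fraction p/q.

√150 = [12; 4, 24, …] (period length 2).
Convergents:
  p_0/q_0 = 12/1
  p_1/q_1 = 49/4
  p_2/q_2 = 1188/97
  p_3/q_3 = 4801/392
q_2 = 97 ≤ 155 < 392 = q_3, so the answer is 1188/97.

1188/97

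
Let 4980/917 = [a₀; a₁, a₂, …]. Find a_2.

3

4980 = 5·917 + 395   →  a_0 = 5
917 = 2·395 + 127   →  a_1 = 2
395 = 3·127 + 14   →  a_2 = 3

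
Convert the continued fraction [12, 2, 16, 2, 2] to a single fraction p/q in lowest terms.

Using pₖ = aₖpₖ₋₁ + pₖ₋₂ and qₖ = aₖqₖ₋₁ + qₖ₋₂:
  k=0: a=12, p=12, q=1
  k=1: a=2, p=25, q=2
  k=2: a=16, p=412, q=33
  k=3: a=2, p=849, q=68
  k=4: a=2, p=2110, q=169

2110/169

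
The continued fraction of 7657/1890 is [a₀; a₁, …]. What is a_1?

19

7657 = 4·1890 + 97   →  a_0 = 4
1890 = 19·97 + 47   →  a_1 = 19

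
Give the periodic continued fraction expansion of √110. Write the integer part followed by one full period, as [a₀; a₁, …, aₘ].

a₀ = ⌊√110⌋ = 10.
With m₀=0, d₀=1 and mₖ₊₁ = dₖaₖ − mₖ, dₖ₊₁ = (n − mₖ₊₁²)/dₖ, aₖ₊₁ = ⌊(a₀+mₖ₊₁)/dₖ₊₁⌋:
  k=1: m=10, d=10, a=2
  k=2: m=10, d=1, a=20
d=1 and a=2a₀=20 at k=2, so the next step gives (m, d) = (10, 10) again — its k=1 value — and the period has length 2.

[10; 2, 20]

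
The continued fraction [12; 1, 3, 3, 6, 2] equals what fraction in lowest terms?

2260/177

Fold from the inside: start with 2/1.
  6 + 1/2 = 13/2
  3 + 2/13 = 41/13
  3 + 13/41 = 136/41
  1 + 41/136 = 177/136
  12 + 136/177 = 2260/177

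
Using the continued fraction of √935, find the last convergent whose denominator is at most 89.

1376/45

√935 = [30; 1, 1, 2, 1, 2, 1, 1, 60, …] (period length 8).
Convergents:
  p_0/q_0 = 30/1
  p_1/q_1 = 31/1
  p_2/q_2 = 61/2
  p_3/q_3 = 153/5
  p_4/q_4 = 214/7
  p_5/q_5 = 581/19
  p_6/q_6 = 795/26
  p_7/q_7 = 1376/45
  p_8/q_8 = 83355/2726
q_7 = 45 ≤ 89 < 2726 = q_8, so the answer is 1376/45.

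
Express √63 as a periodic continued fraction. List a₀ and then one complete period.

[7; 1, 14]

a₀ = ⌊√63⌋ = 7.
With m₀=0, d₀=1 and mₖ₊₁ = dₖaₖ − mₖ, dₖ₊₁ = (n − mₖ₊₁²)/dₖ, aₖ₊₁ = ⌊(a₀+mₖ₊₁)/dₖ₊₁⌋:
  k=1: m=7, d=14, a=1
  k=2: m=7, d=1, a=14
d=1 and a=2a₀=14 at k=2, so the next step gives (m, d) = (7, 14) again — its k=1 value — and the period has length 2.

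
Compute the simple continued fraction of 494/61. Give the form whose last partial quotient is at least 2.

494 = 8×61 + 6
61 = 10×6 + 1
6 = 6×1 + 0  (stop)
So 494/61 = [8; 10, 6].

[8; 10, 6]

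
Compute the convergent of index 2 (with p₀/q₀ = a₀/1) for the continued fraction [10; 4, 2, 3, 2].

Using pₖ = aₖpₖ₋₁ + pₖ₋₂, qₖ = aₖqₖ₋₁ + qₖ₋₂ (with p₋₁=1, p₋₂=0, q₋₁=0, q₋₂=1):
  k=0: a=10, p=10, q=1
  k=1: a=4, p=41, q=4
  k=2: a=2, p=92, q=9

92/9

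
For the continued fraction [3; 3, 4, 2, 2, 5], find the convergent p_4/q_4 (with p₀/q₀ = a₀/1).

235/71

Using pₖ = aₖpₖ₋₁ + pₖ₋₂, qₖ = aₖqₖ₋₁ + qₖ₋₂ (with p₋₁=1, p₋₂=0, q₋₁=0, q₋₂=1):
  k=0: a=3, p=3, q=1
  k=1: a=3, p=10, q=3
  k=2: a=4, p=43, q=13
  k=3: a=2, p=96, q=29
  k=4: a=2, p=235, q=71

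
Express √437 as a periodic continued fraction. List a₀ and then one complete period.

a₀ = ⌊√437⌋ = 20.
With m₀=0, d₀=1 and mₖ₊₁ = dₖaₖ − mₖ, dₖ₊₁ = (n − mₖ₊₁²)/dₖ, aₖ₊₁ = ⌊(a₀+mₖ₊₁)/dₖ₊₁⌋:
  k=1: m=20, d=37, a=1
  k=2: m=17, d=4, a=9
  k=3: m=19, d=19, a=2
  k=4: m=19, d=4, a=9
  k=5: m=17, d=37, a=1
  k=6: m=20, d=1, a=40
d=1 and a=2a₀=40 at k=6, so the next step gives (m, d) = (20, 37) again — its k=1 value — and the period has length 6.

[20; 1, 9, 2, 9, 1, 40]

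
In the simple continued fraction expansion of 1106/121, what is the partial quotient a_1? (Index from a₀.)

1106 = 9·121 + 17   →  a_0 = 9
121 = 7·17 + 2   →  a_1 = 7

7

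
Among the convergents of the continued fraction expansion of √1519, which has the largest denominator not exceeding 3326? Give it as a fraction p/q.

√1519 = [38; 1, 37, 1, 76, …] (period length 4).
Convergents:
  p_0/q_0 = 38/1
  p_1/q_1 = 39/1
  p_2/q_2 = 1481/38
  p_3/q_3 = 1520/39
  p_4/q_4 = 117001/3002
  p_5/q_5 = 118521/3041
  p_6/q_6 = 4502278/115519
q_5 = 3041 ≤ 3326 < 115519 = q_6, so the answer is 118521/3041.

118521/3041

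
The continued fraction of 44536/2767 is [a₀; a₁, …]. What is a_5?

2

44536 = 16·2767 + 264   →  a_0 = 16
2767 = 10·264 + 127   →  a_1 = 10
264 = 2·127 + 10   →  a_2 = 2
127 = 12·10 + 7   →  a_3 = 12
10 = 1·7 + 3   →  a_4 = 1
7 = 2·3 + 1   →  a_5 = 2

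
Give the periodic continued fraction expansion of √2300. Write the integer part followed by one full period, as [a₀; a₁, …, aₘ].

a₀ = ⌊√2300⌋ = 47.

[47; 1, 22, 1, 94]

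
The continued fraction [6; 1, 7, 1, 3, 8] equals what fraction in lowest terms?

Using pₖ = aₖpₖ₋₁ + pₖ₋₂ and qₖ = aₖqₖ₋₁ + qₖ₋₂:
  k=0: a=6, p=6, q=1
  k=1: a=1, p=7, q=1
  k=2: a=7, p=55, q=8
  k=3: a=1, p=62, q=9
  k=4: a=3, p=241, q=35
  k=5: a=8, p=1990, q=289

1990/289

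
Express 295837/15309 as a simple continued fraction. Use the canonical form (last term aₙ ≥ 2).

[19; 3, 12, 12, 11, 3]

295837 = 19·15309 + 4966
15309 = 3·4966 + 411
4966 = 12·411 + 34
411 = 12·34 + 3
34 = 11·3 + 1
3 = 3·1 + 0  (stop)
So 295837/15309 = [19; 3, 12, 12, 11, 3].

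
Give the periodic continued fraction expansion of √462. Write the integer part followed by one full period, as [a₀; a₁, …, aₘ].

a₀ = ⌊√462⌋ = 21.

[21; 2, 42]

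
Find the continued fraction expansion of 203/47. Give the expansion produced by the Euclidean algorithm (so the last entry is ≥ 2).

203 = 4·47 + 15
47 = 3·15 + 2
15 = 7·2 + 1
2 = 2·1 + 0  (stop)
So 203/47 = [4; 3, 7, 2].

[4; 3, 7, 2]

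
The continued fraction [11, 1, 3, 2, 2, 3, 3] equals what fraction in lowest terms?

Using pₖ = aₖpₖ₋₁ + pₖ₋₂ and qₖ = aₖqₖ₋₁ + qₖ₋₂:
  k=0: a=11, p=11, q=1
  k=1: a=1, p=12, q=1
  k=2: a=3, p=47, q=4
  k=3: a=2, p=106, q=9
  k=4: a=2, p=259, q=22
  k=5: a=3, p=883, q=75
  k=6: a=3, p=2908, q=247

2908/247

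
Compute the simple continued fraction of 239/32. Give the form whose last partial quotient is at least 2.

239 = 7*32 + 15
32 = 2*15 + 2
15 = 7*2 + 1
2 = 2*1 + 0  (stop)
So 239/32 = [7; 2, 7, 2].

[7; 2, 7, 2]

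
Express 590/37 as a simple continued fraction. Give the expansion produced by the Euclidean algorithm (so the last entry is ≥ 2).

590 = 15·37 + 35
37 = 1·35 + 2
35 = 17·2 + 1
2 = 2·1 + 0  (stop)
So 590/37 = [15; 1, 17, 2].

[15; 1, 17, 2]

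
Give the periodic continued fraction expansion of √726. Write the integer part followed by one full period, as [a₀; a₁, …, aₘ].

[26; 1, 16, 1, 52]

a₀ = ⌊√726⌋ = 26.
With m₀=0, d₀=1 and mₖ₊₁ = dₖaₖ − mₖ, dₖ₊₁ = (n − mₖ₊₁²)/dₖ, aₖ₊₁ = ⌊(a₀+mₖ₊₁)/dₖ₊₁⌋:
  k=1: m=26, d=50, a=1
  k=2: m=24, d=3, a=16
  k=3: m=24, d=50, a=1
  k=4: m=26, d=1, a=52
d=1 and a=2a₀=52 at k=4, so the next step gives (m, d) = (26, 50) again — its k=1 value — and the period has length 4.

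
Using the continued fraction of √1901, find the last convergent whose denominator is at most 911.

37976/871

√1901 = [43; 1, 1, 1, 1, 86, …] (period length 5).
Convergents:
  p_0/q_0 = 43/1
  p_1/q_1 = 44/1
  p_2/q_2 = 87/2
  p_3/q_3 = 131/3
  p_4/q_4 = 218/5
  p_5/q_5 = 18879/433
  p_6/q_6 = 19097/438
  p_7/q_7 = 37976/871
  p_8/q_8 = 57073/1309
q_7 = 871 ≤ 911 < 1309 = q_8, so the answer is 37976/871.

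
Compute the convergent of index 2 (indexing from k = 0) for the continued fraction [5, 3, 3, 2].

Using pₖ = aₖpₖ₋₁ + pₖ₋₂, qₖ = aₖqₖ₋₁ + qₖ₋₂ (with p₋₁=1, p₋₂=0, q₋₁=0, q₋₂=1):
  k=0: a=5, p=5, q=1
  k=1: a=3, p=16, q=3
  k=2: a=3, p=53, q=10

53/10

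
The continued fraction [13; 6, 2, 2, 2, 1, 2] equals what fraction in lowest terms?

Fold from the inside: start with 2/1.
  1 + 1/2 = 3/2
  2 + 2/3 = 8/3
  2 + 3/8 = 19/8
  2 + 8/19 = 46/19
  6 + 19/46 = 295/46
  13 + 46/295 = 3881/295

3881/295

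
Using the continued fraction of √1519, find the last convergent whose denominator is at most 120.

1520/39

√1519 = [38; 1, 37, 1, 76, …] (period length 4).
Convergents:
  p_0/q_0 = 38/1
  p_1/q_1 = 39/1
  p_2/q_2 = 1481/38
  p_3/q_3 = 1520/39
  p_4/q_4 = 117001/3002
q_3 = 39 ≤ 120 < 3002 = q_4, so the answer is 1520/39.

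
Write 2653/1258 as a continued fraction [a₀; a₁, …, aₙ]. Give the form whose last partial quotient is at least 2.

2653 = 2·1258 + 137
1258 = 9·137 + 25
137 = 5·25 + 12
25 = 2·12 + 1
12 = 12·1 + 0  (stop)
So 2653/1258 = [2; 9, 5, 2, 12].

[2; 9, 5, 2, 12]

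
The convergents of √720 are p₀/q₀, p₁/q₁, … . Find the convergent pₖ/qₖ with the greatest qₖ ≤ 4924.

√720 = [26; 1, 4, 1, 52, …] (period length 4).
Convergents:
  p_0/q_0 = 26/1
  p_1/q_1 = 27/1
  p_2/q_2 = 134/5
  p_3/q_3 = 161/6
  p_4/q_4 = 8506/317
  p_5/q_5 = 8667/323
  p_6/q_6 = 43174/1609
  p_7/q_7 = 51841/1932
  p_8/q_8 = 2738906/102073
q_7 = 1932 ≤ 4924 < 102073 = q_8, so the answer is 51841/1932.

51841/1932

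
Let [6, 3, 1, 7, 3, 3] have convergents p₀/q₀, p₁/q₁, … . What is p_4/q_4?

Using pₖ = aₖpₖ₋₁ + pₖ₋₂, qₖ = aₖqₖ₋₁ + qₖ₋₂ (with p₋₁=1, p₋₂=0, q₋₁=0, q₋₂=1):
  k=0: a=6, p=6, q=1
  k=1: a=3, p=19, q=3
  k=2: a=1, p=25, q=4
  k=3: a=7, p=194, q=31
  k=4: a=3, p=607, q=97

607/97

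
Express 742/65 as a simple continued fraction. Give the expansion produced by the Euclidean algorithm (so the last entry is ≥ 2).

742 = 11*65 + 27
65 = 2*27 + 11
27 = 2*11 + 5
11 = 2*5 + 1
5 = 5*1 + 0  (stop)
So 742/65 = [11; 2, 2, 2, 5].

[11; 2, 2, 2, 5]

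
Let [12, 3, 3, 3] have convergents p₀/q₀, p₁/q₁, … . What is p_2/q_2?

Using pₖ = aₖpₖ₋₁ + pₖ₋₂, qₖ = aₖqₖ₋₁ + qₖ₋₂ (with p₋₁=1, p₋₂=0, q₋₁=0, q₋₂=1):
  k=0: a=12, p=12, q=1
  k=1: a=3, p=37, q=3
  k=2: a=3, p=123, q=10

123/10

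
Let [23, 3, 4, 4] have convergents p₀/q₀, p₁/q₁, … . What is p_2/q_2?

303/13

Using pₖ = aₖpₖ₋₁ + pₖ₋₂, qₖ = aₖqₖ₋₁ + qₖ₋₂ (with p₋₁=1, p₋₂=0, q₋₁=0, q₋₂=1):
  k=0: a=23, p=23, q=1
  k=1: a=3, p=70, q=3
  k=2: a=4, p=303, q=13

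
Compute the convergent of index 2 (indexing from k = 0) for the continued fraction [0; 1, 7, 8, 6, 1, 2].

7/8

Using pₖ = aₖpₖ₋₁ + pₖ₋₂, qₖ = aₖqₖ₋₁ + qₖ₋₂ (with p₋₁=1, p₋₂=0, q₋₁=0, q₋₂=1):
  k=0: a=0, p=0, q=1
  k=1: a=1, p=1, q=1
  k=2: a=7, p=7, q=8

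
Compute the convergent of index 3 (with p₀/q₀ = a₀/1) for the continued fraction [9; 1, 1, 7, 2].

Using pₖ = aₖpₖ₋₁ + pₖ₋₂, qₖ = aₖqₖ₋₁ + qₖ₋₂ (with p₋₁=1, p₋₂=0, q₋₁=0, q₋₂=1):
  k=0: a=9, p=9, q=1
  k=1: a=1, p=10, q=1
  k=2: a=1, p=19, q=2
  k=3: a=7, p=143, q=15

143/15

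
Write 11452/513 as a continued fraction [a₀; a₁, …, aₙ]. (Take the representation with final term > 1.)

[22; 3, 11, 15]

11452 = 22×513 + 166
513 = 3×166 + 15
166 = 11×15 + 1
15 = 15×1 + 0  (stop)
So 11452/513 = [22; 3, 11, 15].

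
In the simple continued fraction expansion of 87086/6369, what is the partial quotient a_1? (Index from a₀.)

1

87086 = 13·6369 + 4289   →  a_0 = 13
6369 = 1·4289 + 2080   →  a_1 = 1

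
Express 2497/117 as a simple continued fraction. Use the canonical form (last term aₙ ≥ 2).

2497 = 21·117 + 40
117 = 2·40 + 37
40 = 1·37 + 3
37 = 12·3 + 1
3 = 3·1 + 0  (stop)
So 2497/117 = [21; 2, 1, 12, 3].

[21; 2, 1, 12, 3]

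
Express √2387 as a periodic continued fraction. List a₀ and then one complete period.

[48; 1, 5, 1, 96]

a₀ = ⌊√2387⌋ = 48.
With m₀=0, d₀=1 and mₖ₊₁ = dₖaₖ − mₖ, dₖ₊₁ = (n − mₖ₊₁²)/dₖ, aₖ₊₁ = ⌊(a₀+mₖ₊₁)/dₖ₊₁⌋:
  k=1: m=48, d=83, a=1
  k=2: m=35, d=14, a=5
  k=3: m=35, d=83, a=1
  k=4: m=48, d=1, a=96
d=1 and a=2a₀=96 at k=4, so the next step gives (m, d) = (48, 83) again — its k=1 value — and the period has length 4.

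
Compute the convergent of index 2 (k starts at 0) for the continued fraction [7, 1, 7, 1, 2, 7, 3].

63/8

Using pₖ = aₖpₖ₋₁ + pₖ₋₂, qₖ = aₖqₖ₋₁ + qₖ₋₂ (with p₋₁=1, p₋₂=0, q₋₁=0, q₋₂=1):
  k=0: a=7, p=7, q=1
  k=1: a=1, p=8, q=1
  k=2: a=7, p=63, q=8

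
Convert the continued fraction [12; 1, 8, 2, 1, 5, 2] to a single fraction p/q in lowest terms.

Fold from the inside: start with 2/1.
  5 + 1/2 = 11/2
  1 + 2/11 = 13/11
  2 + 11/13 = 37/13
  8 + 13/37 = 309/37
  1 + 37/309 = 346/309
  12 + 309/346 = 4461/346

4461/346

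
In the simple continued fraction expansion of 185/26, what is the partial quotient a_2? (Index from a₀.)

185 = 7·26 + 3   →  a_0 = 7
26 = 8·3 + 2   →  a_1 = 8
3 = 1·2 + 1   →  a_2 = 1

1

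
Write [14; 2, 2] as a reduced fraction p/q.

72/5

Fold from the inside: start with 2/1.
  2 + 1/2 = 5/2
  14 + 2/5 = 72/5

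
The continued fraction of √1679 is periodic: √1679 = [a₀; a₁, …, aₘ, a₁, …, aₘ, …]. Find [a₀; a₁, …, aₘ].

[40; 1, 39, 1, 80]

a₀ = ⌊√1679⌋ = 40.
With m₀=0, d₀=1 and mₖ₊₁ = dₖaₖ − mₖ, dₖ₊₁ = (n − mₖ₊₁²)/dₖ, aₖ₊₁ = ⌊(a₀+mₖ₊₁)/dₖ₊₁⌋:
  k=1: m=40, d=79, a=1
  k=2: m=39, d=2, a=39
  k=3: m=39, d=79, a=1
  k=4: m=40, d=1, a=80
d=1 and a=2a₀=80 at k=4, so the next step gives (m, d) = (40, 79) again — its k=1 value — and the period has length 4.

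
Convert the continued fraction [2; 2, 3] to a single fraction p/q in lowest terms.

Fold from the inside: start with 3/1.
  2 + 1/3 = 7/3
  2 + 3/7 = 17/7

17/7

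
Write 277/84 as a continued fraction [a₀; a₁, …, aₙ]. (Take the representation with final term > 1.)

277 = 3*84 + 25
84 = 3*25 + 9
25 = 2*9 + 7
9 = 1*7 + 2
7 = 3*2 + 1
2 = 2*1 + 0  (stop)
So 277/84 = [3; 3, 2, 1, 3, 2].

[3; 3, 2, 1, 3, 2]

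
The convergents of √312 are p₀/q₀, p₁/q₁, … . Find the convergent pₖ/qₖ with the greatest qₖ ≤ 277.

√312 = [17; 1, 1, 1, 34, …] (period length 4).
Convergents:
  p_0/q_0 = 17/1
  p_1/q_1 = 18/1
  p_2/q_2 = 35/2
  p_3/q_3 = 53/3
  p_4/q_4 = 1837/104
  p_5/q_5 = 1890/107
  p_6/q_6 = 3727/211
  p_7/q_7 = 5617/318
q_6 = 211 ≤ 277 < 318 = q_7, so the answer is 3727/211.

3727/211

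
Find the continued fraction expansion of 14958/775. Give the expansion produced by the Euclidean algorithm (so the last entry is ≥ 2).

14958 = 19*775 + 233
775 = 3*233 + 76
233 = 3*76 + 5
76 = 15*5 + 1
5 = 5*1 + 0  (stop)
So 14958/775 = [19; 3, 3, 15, 5].

[19; 3, 3, 15, 5]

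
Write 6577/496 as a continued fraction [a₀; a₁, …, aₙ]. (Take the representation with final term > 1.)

[13; 3, 1, 5, 2, 4, 2]

6577 = 13*496 + 129
496 = 3*129 + 109
129 = 1*109 + 20
109 = 5*20 + 9
20 = 2*9 + 2
9 = 4*2 + 1
2 = 2*1 + 0  (stop)
So 6577/496 = [13; 3, 1, 5, 2, 4, 2].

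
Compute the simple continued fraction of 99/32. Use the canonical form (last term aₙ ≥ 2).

99 = 3*32 + 3
32 = 10*3 + 2
3 = 1*2 + 1
2 = 2*1 + 0  (stop)
So 99/32 = [3; 10, 1, 2].

[3; 10, 1, 2]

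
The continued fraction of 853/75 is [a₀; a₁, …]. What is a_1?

853 = 11·75 + 28   →  a_0 = 11
75 = 2·28 + 19   →  a_1 = 2

2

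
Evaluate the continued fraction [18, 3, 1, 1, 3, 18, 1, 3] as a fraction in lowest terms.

34787/1903

Fold from the inside: start with 3/1.
  1 + 1/3 = 4/3
  18 + 3/4 = 75/4
  3 + 4/75 = 229/75
  1 + 75/229 = 304/229
  1 + 229/304 = 533/304
  3 + 304/533 = 1903/533
  18 + 533/1903 = 34787/1903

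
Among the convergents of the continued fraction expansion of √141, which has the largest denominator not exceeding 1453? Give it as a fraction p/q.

√141 = [11; 1, 6, 1, 22, …] (period length 4).
Convergents:
  p_0/q_0 = 11/1
  p_1/q_1 = 12/1
  p_2/q_2 = 83/7
  p_3/q_3 = 95/8
  p_4/q_4 = 2173/183
  p_5/q_5 = 2268/191
  p_6/q_6 = 15781/1329
  p_7/q_7 = 18049/1520
q_6 = 1329 ≤ 1453 < 1520 = q_7, so the answer is 15781/1329.

15781/1329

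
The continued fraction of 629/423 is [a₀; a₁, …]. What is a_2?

18

629 = 1·423 + 206   →  a_0 = 1
423 = 2·206 + 11   →  a_1 = 2
206 = 18·11 + 8   →  a_2 = 18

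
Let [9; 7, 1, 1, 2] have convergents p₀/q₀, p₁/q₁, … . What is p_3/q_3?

137/15

Using pₖ = aₖpₖ₋₁ + pₖ₋₂, qₖ = aₖqₖ₋₁ + qₖ₋₂ (with p₋₁=1, p₋₂=0, q₋₁=0, q₋₂=1):
  k=0: a=9, p=9, q=1
  k=1: a=7, p=64, q=7
  k=2: a=1, p=73, q=8
  k=3: a=1, p=137, q=15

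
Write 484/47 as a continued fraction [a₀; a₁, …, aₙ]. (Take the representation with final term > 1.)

[10; 3, 2, 1, 4]

484 = 10×47 + 14
47 = 3×14 + 5
14 = 2×5 + 4
5 = 1×4 + 1
4 = 4×1 + 0  (stop)
So 484/47 = [10; 3, 2, 1, 4].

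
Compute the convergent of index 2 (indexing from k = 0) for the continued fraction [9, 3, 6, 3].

Using pₖ = aₖpₖ₋₁ + pₖ₋₂, qₖ = aₖqₖ₋₁ + qₖ₋₂ (with p₋₁=1, p₋₂=0, q₋₁=0, q₋₂=1):
  k=0: a=9, p=9, q=1
  k=1: a=3, p=28, q=3
  k=2: a=6, p=177, q=19

177/19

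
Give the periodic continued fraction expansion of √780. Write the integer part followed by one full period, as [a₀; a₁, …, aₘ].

a₀ = ⌊√780⌋ = 27.
With m₀=0, d₀=1 and mₖ₊₁ = dₖaₖ − mₖ, dₖ₊₁ = (n − mₖ₊₁²)/dₖ, aₖ₊₁ = ⌊(a₀+mₖ₊₁)/dₖ₊₁⌋:
  k=1: m=27, d=51, a=1
  k=2: m=24, d=4, a=12
  k=3: m=24, d=51, a=1
  k=4: m=27, d=1, a=54
d=1 and a=2a₀=54 at k=4, so the next step gives (m, d) = (27, 51) again — its k=1 value — and the period has length 4.

[27; 1, 12, 1, 54]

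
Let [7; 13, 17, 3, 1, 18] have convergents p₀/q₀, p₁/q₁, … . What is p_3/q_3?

Using pₖ = aₖpₖ₋₁ + pₖ₋₂, qₖ = aₖqₖ₋₁ + qₖ₋₂ (with p₋₁=1, p₋₂=0, q₋₁=0, q₋₂=1):
  k=0: a=7, p=7, q=1
  k=1: a=13, p=92, q=13
  k=2: a=17, p=1571, q=222
  k=3: a=3, p=4805, q=679

4805/679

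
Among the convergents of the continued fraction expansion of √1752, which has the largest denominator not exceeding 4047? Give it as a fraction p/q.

√1752 = [41; 1, 5, 1, 82, …] (period length 4).
Convergents:
  p_0/q_0 = 41/1
  p_1/q_1 = 42/1
  p_2/q_2 = 251/6
  p_3/q_3 = 293/7
  p_4/q_4 = 24277/580
  p_5/q_5 = 24570/587
  p_6/q_6 = 147127/3515
  p_7/q_7 = 171697/4102
q_6 = 3515 ≤ 4047 < 4102 = q_7, so the answer is 147127/3515.

147127/3515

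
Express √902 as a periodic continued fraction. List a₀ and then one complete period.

[30; 30, 60]

a₀ = ⌊√902⌋ = 30.
With m₀=0, d₀=1 and mₖ₊₁ = dₖaₖ − mₖ, dₖ₊₁ = (n − mₖ₊₁²)/dₖ, aₖ₊₁ = ⌊(a₀+mₖ₊₁)/dₖ₊₁⌋:
  k=1: m=30, d=2, a=30
  k=2: m=30, d=1, a=60
d=1 and a=2a₀=60 at k=2, so the next step gives (m, d) = (30, 2) again — its k=1 value — and the period has length 2.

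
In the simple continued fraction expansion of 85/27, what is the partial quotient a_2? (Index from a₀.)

1

85 = 3·27 + 4   →  a_0 = 3
27 = 6·4 + 3   →  a_1 = 6
4 = 1·3 + 1   →  a_2 = 1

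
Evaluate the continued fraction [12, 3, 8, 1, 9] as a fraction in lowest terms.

3413/277

Fold from the inside: start with 9/1.
  1 + 1/9 = 10/9
  8 + 9/10 = 89/10
  3 + 10/89 = 277/89
  12 + 89/277 = 3413/277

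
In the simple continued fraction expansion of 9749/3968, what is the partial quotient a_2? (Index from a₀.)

5

9749 = 2·3968 + 1813   →  a_0 = 2
3968 = 2·1813 + 342   →  a_1 = 2
1813 = 5·342 + 103   →  a_2 = 5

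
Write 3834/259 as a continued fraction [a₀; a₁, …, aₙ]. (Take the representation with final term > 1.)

3834 = 14·259 + 208
259 = 1·208 + 51
208 = 4·51 + 4
51 = 12·4 + 3
4 = 1·3 + 1
3 = 3·1 + 0  (stop)
So 3834/259 = [14; 1, 4, 12, 1, 3].

[14; 1, 4, 12, 1, 3]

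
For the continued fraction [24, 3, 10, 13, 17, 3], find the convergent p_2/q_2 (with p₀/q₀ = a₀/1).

754/31

Using pₖ = aₖpₖ₋₁ + pₖ₋₂, qₖ = aₖqₖ₋₁ + qₖ₋₂ (with p₋₁=1, p₋₂=0, q₋₁=0, q₋₂=1):
  k=0: a=24, p=24, q=1
  k=1: a=3, p=73, q=3
  k=2: a=10, p=754, q=31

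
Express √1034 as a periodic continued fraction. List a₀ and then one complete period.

[32; 6, 2, 2, 2, 6, 64]

a₀ = ⌊√1034⌋ = 32.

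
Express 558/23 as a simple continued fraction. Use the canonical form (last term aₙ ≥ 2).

558 = 24·23 + 6
23 = 3·6 + 5
6 = 1·5 + 1
5 = 5·1 + 0  (stop)
So 558/23 = [24; 3, 1, 5].

[24; 3, 1, 5]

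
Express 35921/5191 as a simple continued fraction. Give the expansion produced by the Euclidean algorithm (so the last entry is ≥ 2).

[6; 1, 11, 2, 11, 18]

35921 = 6*5191 + 4775
5191 = 1*4775 + 416
4775 = 11*416 + 199
416 = 2*199 + 18
199 = 11*18 + 1
18 = 18*1 + 0  (stop)
So 35921/5191 = [6; 1, 11, 2, 11, 18].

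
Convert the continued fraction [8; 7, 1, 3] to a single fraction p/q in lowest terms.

252/31

Fold from the inside: start with 3/1.
  1 + 1/3 = 4/3
  7 + 3/4 = 31/4
  8 + 4/31 = 252/31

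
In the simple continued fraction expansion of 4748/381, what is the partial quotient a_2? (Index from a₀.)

4748 = 12·381 + 176   →  a_0 = 12
381 = 2·176 + 29   →  a_1 = 2
176 = 6·29 + 2   →  a_2 = 6

6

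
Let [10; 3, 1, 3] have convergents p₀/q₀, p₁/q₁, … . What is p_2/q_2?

Using pₖ = aₖpₖ₋₁ + pₖ₋₂, qₖ = aₖqₖ₋₁ + qₖ₋₂ (with p₋₁=1, p₋₂=0, q₋₁=0, q₋₂=1):
  k=0: a=10, p=10, q=1
  k=1: a=3, p=31, q=3
  k=2: a=1, p=41, q=4

41/4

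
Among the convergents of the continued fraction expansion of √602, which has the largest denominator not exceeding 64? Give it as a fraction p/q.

687/28

√602 = [24; 1, 1, 6, 1, 1, 48, …] (period length 6).
Convergents:
  p_0/q_0 = 24/1
  p_1/q_1 = 25/1
  p_2/q_2 = 49/2
  p_3/q_3 = 319/13
  p_4/q_4 = 368/15
  p_5/q_5 = 687/28
  p_6/q_6 = 33344/1359
q_5 = 28 ≤ 64 < 1359 = q_6, so the answer is 687/28.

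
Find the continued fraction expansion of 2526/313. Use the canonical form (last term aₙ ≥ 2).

2526 = 8×313 + 22
313 = 14×22 + 5
22 = 4×5 + 2
5 = 2×2 + 1
2 = 2×1 + 0  (stop)
So 2526/313 = [8; 14, 4, 2, 2].

[8; 14, 4, 2, 2]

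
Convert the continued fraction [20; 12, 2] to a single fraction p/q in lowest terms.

Using pₖ = aₖpₖ₋₁ + pₖ₋₂ and qₖ = aₖqₖ₋₁ + qₖ₋₂:
  k=0: a=20, p=20, q=1
  k=1: a=12, p=241, q=12
  k=2: a=2, p=502, q=25

502/25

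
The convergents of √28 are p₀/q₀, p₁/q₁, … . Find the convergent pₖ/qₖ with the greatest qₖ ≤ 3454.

9403/1777

√28 = [5; 3, 2, 3, 10, …] (period length 4).
Convergents:
  p_0/q_0 = 5/1
  p_1/q_1 = 16/3
  p_2/q_2 = 37/7
  p_3/q_3 = 127/24
  p_4/q_4 = 1307/247
  p_5/q_5 = 4048/765
  p_6/q_6 = 9403/1777
  p_7/q_7 = 32257/6096
q_6 = 1777 ≤ 3454 < 6096 = q_7, so the answer is 9403/1777.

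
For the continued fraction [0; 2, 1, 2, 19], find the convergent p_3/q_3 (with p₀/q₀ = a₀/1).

Using pₖ = aₖpₖ₋₁ + pₖ₋₂, qₖ = aₖqₖ₋₁ + qₖ₋₂ (with p₋₁=1, p₋₂=0, q₋₁=0, q₋₂=1):
  k=0: a=0, p=0, q=1
  k=1: a=2, p=1, q=2
  k=2: a=1, p=1, q=3
  k=3: a=2, p=3, q=8

3/8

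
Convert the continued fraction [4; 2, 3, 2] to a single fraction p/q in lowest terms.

Using pₖ = aₖpₖ₋₁ + pₖ₋₂ and qₖ = aₖqₖ₋₁ + qₖ₋₂:
  k=0: a=4, p=4, q=1
  k=1: a=2, p=9, q=2
  k=2: a=3, p=31, q=7
  k=3: a=2, p=71, q=16

71/16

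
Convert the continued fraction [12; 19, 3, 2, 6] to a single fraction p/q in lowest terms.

Fold from the inside: start with 6/1.
  2 + 1/6 = 13/6
  3 + 6/13 = 45/13
  19 + 13/45 = 868/45
  12 + 45/868 = 10461/868

10461/868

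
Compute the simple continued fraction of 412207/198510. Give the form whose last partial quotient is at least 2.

412207 = 2*198510 + 15187
198510 = 13*15187 + 1079
15187 = 14*1079 + 81
1079 = 13*81 + 26
81 = 3*26 + 3
26 = 8*3 + 2
3 = 1*2 + 1
2 = 2*1 + 0  (stop)
So 412207/198510 = [2; 13, 14, 13, 3, 8, 1, 2].

[2; 13, 14, 13, 3, 8, 1, 2]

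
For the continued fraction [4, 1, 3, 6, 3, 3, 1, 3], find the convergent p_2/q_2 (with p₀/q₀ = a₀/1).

Using pₖ = aₖpₖ₋₁ + pₖ₋₂, qₖ = aₖqₖ₋₁ + qₖ₋₂ (with p₋₁=1, p₋₂=0, q₋₁=0, q₋₂=1):
  k=0: a=4, p=4, q=1
  k=1: a=1, p=5, q=1
  k=2: a=3, p=19, q=4

19/4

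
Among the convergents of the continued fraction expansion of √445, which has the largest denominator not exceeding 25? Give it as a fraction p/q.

443/21

√445 = [21; 10, 1, 1, 10, 42, …] (period length 5).
Convergents:
  p_0/q_0 = 21/1
  p_1/q_1 = 211/10
  p_2/q_2 = 232/11
  p_3/q_3 = 443/21
  p_4/q_4 = 4662/221
q_3 = 21 ≤ 25 < 221 = q_4, so the answer is 443/21.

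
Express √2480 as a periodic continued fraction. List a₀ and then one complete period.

a₀ = ⌊√2480⌋ = 49.

[49; 1, 3, 1, 98]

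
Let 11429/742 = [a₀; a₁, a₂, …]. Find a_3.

13

11429 = 15·742 + 299   →  a_0 = 15
742 = 2·299 + 144   →  a_1 = 2
299 = 2·144 + 11   →  a_2 = 2
144 = 13·11 + 1   →  a_3 = 13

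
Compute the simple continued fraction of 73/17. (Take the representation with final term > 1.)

[4; 3, 2, 2]

73 = 4*17 + 5
17 = 3*5 + 2
5 = 2*2 + 1
2 = 2*1 + 0  (stop)
So 73/17 = [4; 3, 2, 2].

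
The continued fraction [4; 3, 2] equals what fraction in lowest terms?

30/7

Fold from the inside: start with 2/1.
  3 + 1/2 = 7/2
  4 + 2/7 = 30/7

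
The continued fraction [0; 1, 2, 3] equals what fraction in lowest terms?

Using pₖ = aₖpₖ₋₁ + pₖ₋₂ and qₖ = aₖqₖ₋₁ + qₖ₋₂:
  k=0: a=0, p=0, q=1
  k=1: a=1, p=1, q=1
  k=2: a=2, p=2, q=3
  k=3: a=3, p=7, q=10

7/10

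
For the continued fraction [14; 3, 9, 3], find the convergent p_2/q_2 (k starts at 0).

401/28

Using pₖ = aₖpₖ₋₁ + pₖ₋₂, qₖ = aₖqₖ₋₁ + qₖ₋₂ (with p₋₁=1, p₋₂=0, q₋₁=0, q₋₂=1):
  k=0: a=14, p=14, q=1
  k=1: a=3, p=43, q=3
  k=2: a=9, p=401, q=28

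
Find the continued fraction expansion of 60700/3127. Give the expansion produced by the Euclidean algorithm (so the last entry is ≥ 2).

[19; 2, 2, 3, 18, 10]

60700 = 19×3127 + 1287
3127 = 2×1287 + 553
1287 = 2×553 + 181
553 = 3×181 + 10
181 = 18×10 + 1
10 = 10×1 + 0  (stop)
So 60700/3127 = [19; 2, 2, 3, 18, 10].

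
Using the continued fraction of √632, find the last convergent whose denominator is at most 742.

√632 = [25; 7, 6, 7, 50, …] (period length 4).
Convergents:
  p_0/q_0 = 25/1
  p_1/q_1 = 176/7
  p_2/q_2 = 1081/43
  p_3/q_3 = 7743/308
  p_4/q_4 = 388231/15443
q_3 = 308 ≤ 742 < 15443 = q_4, so the answer is 7743/308.

7743/308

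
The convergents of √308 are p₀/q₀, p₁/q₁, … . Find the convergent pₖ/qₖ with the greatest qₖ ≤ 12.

193/11

√308 = [17; 1, 1, 4, 1, 1, 34, …] (period length 6).
Convergents:
  p_0/q_0 = 17/1
  p_1/q_1 = 18/1
  p_2/q_2 = 35/2
  p_3/q_3 = 158/9
  p_4/q_4 = 193/11
  p_5/q_5 = 351/20
q_4 = 11 ≤ 12 < 20 = q_5, so the answer is 193/11.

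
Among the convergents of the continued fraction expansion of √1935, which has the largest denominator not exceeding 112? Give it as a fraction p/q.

√1935 = [43; 1, 86, …] (period length 2).
Convergents:
  p_0/q_0 = 43/1
  p_1/q_1 = 44/1
  p_2/q_2 = 3827/87
  p_3/q_3 = 3871/88
  p_4/q_4 = 336733/7655
q_3 = 88 ≤ 112 < 7655 = q_4, so the answer is 3871/88.

3871/88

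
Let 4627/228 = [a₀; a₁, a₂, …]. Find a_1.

3

4627 = 20·228 + 67   →  a_0 = 20
228 = 3·67 + 27   →  a_1 = 3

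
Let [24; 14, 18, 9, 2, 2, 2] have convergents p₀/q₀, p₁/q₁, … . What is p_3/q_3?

55147/2291

Using pₖ = aₖpₖ₋₁ + pₖ₋₂, qₖ = aₖqₖ₋₁ + qₖ₋₂ (with p₋₁=1, p₋₂=0, q₋₁=0, q₋₂=1):
  k=0: a=24, p=24, q=1
  k=1: a=14, p=337, q=14
  k=2: a=18, p=6090, q=253
  k=3: a=9, p=55147, q=2291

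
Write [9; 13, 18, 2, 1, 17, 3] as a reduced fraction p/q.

Using pₖ = aₖpₖ₋₁ + pₖ₋₂ and qₖ = aₖqₖ₋₁ + qₖ₋₂:
  k=0: a=9, p=9, q=1
  k=1: a=13, p=118, q=13
  k=2: a=18, p=2133, q=235
  k=3: a=2, p=4384, q=483
  k=4: a=1, p=6517, q=718
  k=5: a=17, p=115173, q=12689
  k=6: a=3, p=352036, q=38785

352036/38785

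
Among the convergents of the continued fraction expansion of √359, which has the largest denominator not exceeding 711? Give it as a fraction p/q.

13301/702

√359 = [18; 1, 17, 1, 36, …] (period length 4).
Convergents:
  p_0/q_0 = 18/1
  p_1/q_1 = 19/1
  p_2/q_2 = 341/18
  p_3/q_3 = 360/19
  p_4/q_4 = 13301/702
  p_5/q_5 = 13661/721
q_4 = 702 ≤ 711 < 721 = q_5, so the answer is 13301/702.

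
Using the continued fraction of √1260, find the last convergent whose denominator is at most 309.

10081/284

√1260 = [35; 2, 70, …] (period length 2).
Convergents:
  p_0/q_0 = 35/1
  p_1/q_1 = 71/2
  p_2/q_2 = 5005/141
  p_3/q_3 = 10081/284
  p_4/q_4 = 710675/20021
q_3 = 284 ≤ 309 < 20021 = q_4, so the answer is 10081/284.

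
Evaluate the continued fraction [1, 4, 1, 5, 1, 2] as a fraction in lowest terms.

Fold from the inside: start with 2/1.
  1 + 1/2 = 3/2
  5 + 2/3 = 17/3
  1 + 3/17 = 20/17
  4 + 17/20 = 97/20
  1 + 20/97 = 117/97

117/97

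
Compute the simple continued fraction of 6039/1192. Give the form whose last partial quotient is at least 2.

6039 = 5×1192 + 79
1192 = 15×79 + 7
79 = 11×7 + 2
7 = 3×2 + 1
2 = 2×1 + 0  (stop)
So 6039/1192 = [5; 15, 11, 3, 2].

[5; 15, 11, 3, 2]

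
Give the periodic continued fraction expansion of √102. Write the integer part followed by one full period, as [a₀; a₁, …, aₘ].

a₀ = ⌊√102⌋ = 10.
With m₀=0, d₀=1 and mₖ₊₁ = dₖaₖ − mₖ, dₖ₊₁ = (n − mₖ₊₁²)/dₖ, aₖ₊₁ = ⌊(a₀+mₖ₊₁)/dₖ₊₁⌋:
  k=1: m=10, d=2, a=10
  k=2: m=10, d=1, a=20
d=1 and a=2a₀=20 at k=2, so the next step gives (m, d) = (10, 2) again — its k=1 value — and the period has length 2.

[10; 10, 20]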